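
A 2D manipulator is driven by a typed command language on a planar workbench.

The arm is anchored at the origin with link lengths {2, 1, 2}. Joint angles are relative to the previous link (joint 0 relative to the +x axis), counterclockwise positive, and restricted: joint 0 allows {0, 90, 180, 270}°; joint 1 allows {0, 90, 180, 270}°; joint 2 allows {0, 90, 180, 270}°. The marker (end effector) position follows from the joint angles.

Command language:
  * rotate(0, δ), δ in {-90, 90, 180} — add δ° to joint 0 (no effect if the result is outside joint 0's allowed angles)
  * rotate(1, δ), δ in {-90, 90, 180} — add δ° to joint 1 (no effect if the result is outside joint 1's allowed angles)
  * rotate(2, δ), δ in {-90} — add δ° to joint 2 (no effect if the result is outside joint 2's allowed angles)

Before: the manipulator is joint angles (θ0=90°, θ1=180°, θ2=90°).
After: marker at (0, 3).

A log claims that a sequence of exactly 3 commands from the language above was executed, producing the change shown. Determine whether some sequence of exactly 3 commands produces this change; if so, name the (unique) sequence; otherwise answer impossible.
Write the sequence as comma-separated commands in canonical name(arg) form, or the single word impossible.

rotate(2, -90), rotate(2, -90), rotate(2, -90)

begin: joint angles (θ0=90°, θ1=180°, θ2=90°)
1. rotate(2, -90) → joint angles (θ0=90°, θ1=180°, θ2=0°)
2. rotate(2, -90) → joint angles (θ0=90°, θ1=180°, θ2=270°)
3. rotate(2, -90) → joint angles (θ0=90°, θ1=180°, θ2=180°)
uniquely the one of 343 3-step routes that fits.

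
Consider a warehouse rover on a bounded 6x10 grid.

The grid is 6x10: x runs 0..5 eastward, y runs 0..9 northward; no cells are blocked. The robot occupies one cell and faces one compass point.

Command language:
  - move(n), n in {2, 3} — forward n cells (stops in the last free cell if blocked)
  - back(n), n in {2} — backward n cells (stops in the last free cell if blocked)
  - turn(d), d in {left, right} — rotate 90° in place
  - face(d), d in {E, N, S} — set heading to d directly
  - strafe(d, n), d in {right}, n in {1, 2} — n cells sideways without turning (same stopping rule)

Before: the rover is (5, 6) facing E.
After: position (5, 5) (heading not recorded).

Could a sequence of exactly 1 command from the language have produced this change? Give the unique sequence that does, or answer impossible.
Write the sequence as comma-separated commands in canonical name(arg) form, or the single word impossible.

start: (5, 6) facing E
1. strafe(right, 1) → (5, 5) facing E
all 10 alternatives checked — unique.

strafe(right, 1)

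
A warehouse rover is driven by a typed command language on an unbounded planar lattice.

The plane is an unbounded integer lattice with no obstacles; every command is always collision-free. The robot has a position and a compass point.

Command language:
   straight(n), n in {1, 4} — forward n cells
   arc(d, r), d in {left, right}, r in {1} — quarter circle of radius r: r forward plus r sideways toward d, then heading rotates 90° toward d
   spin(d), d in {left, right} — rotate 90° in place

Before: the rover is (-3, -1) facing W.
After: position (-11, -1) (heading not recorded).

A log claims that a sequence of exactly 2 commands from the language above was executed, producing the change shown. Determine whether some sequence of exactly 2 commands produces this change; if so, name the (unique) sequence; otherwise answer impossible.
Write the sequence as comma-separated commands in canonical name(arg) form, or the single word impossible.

start: (-3, -1) facing W
[1] after straight(4): (-7, -1) facing W
[2] after straight(4): (-11, -1) facing W
all 36 alternatives checked — unique.

straight(4), straight(4)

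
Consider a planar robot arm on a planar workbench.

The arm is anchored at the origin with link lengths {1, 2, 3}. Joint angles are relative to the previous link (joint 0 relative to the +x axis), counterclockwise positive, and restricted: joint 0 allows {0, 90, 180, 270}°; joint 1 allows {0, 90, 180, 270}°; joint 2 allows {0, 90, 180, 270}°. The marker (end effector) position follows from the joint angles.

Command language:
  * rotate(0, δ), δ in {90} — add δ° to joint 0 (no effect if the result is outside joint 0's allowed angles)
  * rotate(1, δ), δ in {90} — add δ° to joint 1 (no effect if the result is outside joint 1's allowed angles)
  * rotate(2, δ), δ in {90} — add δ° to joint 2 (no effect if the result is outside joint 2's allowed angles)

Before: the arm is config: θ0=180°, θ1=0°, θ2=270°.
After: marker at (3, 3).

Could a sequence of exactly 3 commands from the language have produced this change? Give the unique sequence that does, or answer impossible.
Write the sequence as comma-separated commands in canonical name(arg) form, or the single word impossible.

rotate(0, 90), rotate(0, 90), rotate(0, 90)

t0: config: θ0=180°, θ1=0°, θ2=270°
[1] after rotate(0, 90): config: θ0=270°, θ1=0°, θ2=270°
[2] after rotate(0, 90): config: θ0=0°, θ1=0°, θ2=270°
[3] after rotate(0, 90): config: θ0=90°, θ1=0°, θ2=270°
uniquely the one of 27 3-step routes that fits.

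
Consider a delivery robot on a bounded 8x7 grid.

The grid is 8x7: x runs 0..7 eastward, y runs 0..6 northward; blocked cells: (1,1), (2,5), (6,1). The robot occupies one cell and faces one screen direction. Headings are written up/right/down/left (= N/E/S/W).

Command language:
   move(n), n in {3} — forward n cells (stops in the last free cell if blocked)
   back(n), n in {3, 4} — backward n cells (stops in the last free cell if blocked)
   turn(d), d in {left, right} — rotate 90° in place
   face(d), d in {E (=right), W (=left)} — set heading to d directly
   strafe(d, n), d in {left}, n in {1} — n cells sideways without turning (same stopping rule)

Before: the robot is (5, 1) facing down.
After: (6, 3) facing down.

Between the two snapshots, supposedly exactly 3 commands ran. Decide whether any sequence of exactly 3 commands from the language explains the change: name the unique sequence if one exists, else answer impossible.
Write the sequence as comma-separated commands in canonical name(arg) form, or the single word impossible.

move(3), back(3), strafe(left, 1)

key: move(3) runs into the grid edge before its full distance
t0: (5, 1) facing down
1. move(3) → (5, 0) facing down
2. back(3) → (5, 3) facing down
3. strafe(left, 1) → (6, 3) facing down
no rival 3-sequence matches.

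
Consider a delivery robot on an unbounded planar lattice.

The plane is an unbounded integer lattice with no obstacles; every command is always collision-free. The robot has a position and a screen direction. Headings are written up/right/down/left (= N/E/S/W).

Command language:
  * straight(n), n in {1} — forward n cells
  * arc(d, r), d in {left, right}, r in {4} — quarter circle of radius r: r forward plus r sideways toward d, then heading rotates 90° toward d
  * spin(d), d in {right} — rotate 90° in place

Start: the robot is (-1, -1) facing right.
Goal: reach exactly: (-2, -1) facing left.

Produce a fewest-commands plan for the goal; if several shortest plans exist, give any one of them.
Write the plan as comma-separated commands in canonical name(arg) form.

spin(right), spin(right), straight(1)

initial: (-1, -1) facing right
t=1 spin(right) ⇒ (-1, -1) facing down
t=2 spin(right) ⇒ (-1, -1) facing left
t=3 straight(1) ⇒ (-2, -1) facing left
shorter routes all fall short; 3 is best.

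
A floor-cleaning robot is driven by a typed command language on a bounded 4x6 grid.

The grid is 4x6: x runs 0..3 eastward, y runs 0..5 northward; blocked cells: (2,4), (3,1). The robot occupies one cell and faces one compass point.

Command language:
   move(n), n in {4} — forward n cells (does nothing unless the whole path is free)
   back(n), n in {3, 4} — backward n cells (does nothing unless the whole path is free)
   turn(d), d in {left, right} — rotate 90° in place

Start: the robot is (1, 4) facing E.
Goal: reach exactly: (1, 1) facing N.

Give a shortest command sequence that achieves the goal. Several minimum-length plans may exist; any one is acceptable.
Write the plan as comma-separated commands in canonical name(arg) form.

turn(left), back(3)

begin: (1, 4) facing E
t=1 turn(left) ⇒ (1, 4) facing N
t=2 back(3) ⇒ (1, 1) facing N
nothing shorter than 2 reaches the goal.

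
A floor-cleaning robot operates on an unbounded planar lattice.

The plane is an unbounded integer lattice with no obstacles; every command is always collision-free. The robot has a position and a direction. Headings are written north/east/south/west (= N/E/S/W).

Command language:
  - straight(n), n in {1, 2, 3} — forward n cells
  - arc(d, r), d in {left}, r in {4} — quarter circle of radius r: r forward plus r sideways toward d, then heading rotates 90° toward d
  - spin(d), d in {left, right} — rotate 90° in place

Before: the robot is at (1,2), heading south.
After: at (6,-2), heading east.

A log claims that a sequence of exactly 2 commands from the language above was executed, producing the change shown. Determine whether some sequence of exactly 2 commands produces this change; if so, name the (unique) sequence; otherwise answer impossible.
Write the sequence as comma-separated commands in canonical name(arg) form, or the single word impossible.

arc(left, 4), straight(1)

key: order matters: swapping arc(left, 4) and straight(1) lands elsewhere
initial: at (1,2), heading south
1. arc(left, 4) → at (5,-2), heading east
2. straight(1) → at (6,-2), heading east
all 36 alternatives checked — unique.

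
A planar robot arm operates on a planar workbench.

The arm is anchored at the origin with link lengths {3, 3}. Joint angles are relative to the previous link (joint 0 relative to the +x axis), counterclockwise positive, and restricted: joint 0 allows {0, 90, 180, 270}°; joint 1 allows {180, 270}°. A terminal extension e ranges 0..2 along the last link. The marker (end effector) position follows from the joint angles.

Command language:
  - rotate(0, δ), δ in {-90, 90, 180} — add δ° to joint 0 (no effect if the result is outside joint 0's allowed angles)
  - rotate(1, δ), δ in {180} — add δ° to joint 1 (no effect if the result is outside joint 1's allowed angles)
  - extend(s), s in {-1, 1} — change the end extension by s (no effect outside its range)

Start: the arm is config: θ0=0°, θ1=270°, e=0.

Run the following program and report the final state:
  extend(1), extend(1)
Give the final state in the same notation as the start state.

config: θ0=0°, θ1=270°, e=2

t0: config: θ0=0°, θ1=270°, e=0
[1] after extend(1): config: θ0=0°, θ1=270°, e=1
[2] after extend(1): config: θ0=0°, θ1=270°, e=2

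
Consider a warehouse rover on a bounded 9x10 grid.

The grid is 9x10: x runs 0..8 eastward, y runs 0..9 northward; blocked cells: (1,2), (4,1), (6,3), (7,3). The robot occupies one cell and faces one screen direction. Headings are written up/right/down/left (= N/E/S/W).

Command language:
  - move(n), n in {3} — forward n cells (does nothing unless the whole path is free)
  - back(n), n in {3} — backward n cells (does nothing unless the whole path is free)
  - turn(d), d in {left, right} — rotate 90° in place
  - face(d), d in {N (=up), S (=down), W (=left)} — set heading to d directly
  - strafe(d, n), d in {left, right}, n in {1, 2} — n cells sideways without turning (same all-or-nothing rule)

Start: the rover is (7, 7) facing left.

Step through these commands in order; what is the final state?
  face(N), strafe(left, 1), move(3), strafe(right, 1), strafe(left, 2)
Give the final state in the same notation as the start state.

(5, 7) facing up

begin: (7, 7) facing left
[1] after face(N): (7, 7) facing up
[2] after strafe(left, 1): (6, 7) facing up
[3] after move(3): (6, 7) facing up
[4] after strafe(right, 1): (7, 7) facing up
[5] after strafe(left, 2): (5, 7) facing up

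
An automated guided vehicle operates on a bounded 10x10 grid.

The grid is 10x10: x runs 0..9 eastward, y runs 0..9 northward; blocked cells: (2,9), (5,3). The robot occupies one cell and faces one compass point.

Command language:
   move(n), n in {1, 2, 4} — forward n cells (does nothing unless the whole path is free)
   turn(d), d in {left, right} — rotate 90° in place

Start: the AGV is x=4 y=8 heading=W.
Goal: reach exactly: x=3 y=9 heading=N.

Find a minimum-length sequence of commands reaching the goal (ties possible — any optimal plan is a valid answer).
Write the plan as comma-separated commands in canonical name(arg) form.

initial: x=4 y=8 heading=W
step 1 (move(1)): x=3 y=8 heading=W
step 2 (turn(right)): x=3 y=8 heading=N
step 3 (move(1)): x=3 y=9 heading=N
no 2-step plan works, so 3 is optimal.

move(1), turn(right), move(1)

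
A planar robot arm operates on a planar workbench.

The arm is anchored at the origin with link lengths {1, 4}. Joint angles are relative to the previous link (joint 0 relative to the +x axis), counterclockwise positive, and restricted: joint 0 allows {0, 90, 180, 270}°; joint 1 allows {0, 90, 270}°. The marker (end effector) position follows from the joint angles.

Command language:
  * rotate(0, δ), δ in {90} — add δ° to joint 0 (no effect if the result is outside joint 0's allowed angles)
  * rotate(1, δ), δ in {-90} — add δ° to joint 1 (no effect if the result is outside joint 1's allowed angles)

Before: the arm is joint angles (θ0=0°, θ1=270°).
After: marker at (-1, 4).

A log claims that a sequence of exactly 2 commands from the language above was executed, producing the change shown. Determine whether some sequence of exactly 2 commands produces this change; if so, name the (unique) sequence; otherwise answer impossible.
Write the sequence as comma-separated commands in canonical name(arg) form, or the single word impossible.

rotate(0, 90), rotate(0, 90)

start: joint angles (θ0=0°, θ1=270°)
t=1 rotate(0, 90) ⇒ joint angles (θ0=90°, θ1=270°)
t=2 rotate(0, 90) ⇒ joint angles (θ0=180°, θ1=270°)
all 4 alternatives checked — unique.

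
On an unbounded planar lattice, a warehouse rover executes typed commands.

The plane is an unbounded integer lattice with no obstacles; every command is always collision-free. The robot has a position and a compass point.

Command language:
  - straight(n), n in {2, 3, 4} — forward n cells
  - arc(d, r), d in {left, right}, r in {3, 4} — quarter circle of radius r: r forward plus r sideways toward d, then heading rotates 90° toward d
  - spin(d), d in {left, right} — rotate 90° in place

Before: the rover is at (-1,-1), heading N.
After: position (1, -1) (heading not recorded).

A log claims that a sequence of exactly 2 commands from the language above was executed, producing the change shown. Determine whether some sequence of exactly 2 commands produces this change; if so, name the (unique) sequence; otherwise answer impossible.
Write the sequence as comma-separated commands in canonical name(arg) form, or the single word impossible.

key: order matters: swapping spin(right) and straight(2) lands elsewhere
t0: at (-1,-1), heading N
1. spin(right) → at (-1,-1), heading E
2. straight(2) → at (1,-1), heading E
no other 2-command option fits: unique.

spin(right), straight(2)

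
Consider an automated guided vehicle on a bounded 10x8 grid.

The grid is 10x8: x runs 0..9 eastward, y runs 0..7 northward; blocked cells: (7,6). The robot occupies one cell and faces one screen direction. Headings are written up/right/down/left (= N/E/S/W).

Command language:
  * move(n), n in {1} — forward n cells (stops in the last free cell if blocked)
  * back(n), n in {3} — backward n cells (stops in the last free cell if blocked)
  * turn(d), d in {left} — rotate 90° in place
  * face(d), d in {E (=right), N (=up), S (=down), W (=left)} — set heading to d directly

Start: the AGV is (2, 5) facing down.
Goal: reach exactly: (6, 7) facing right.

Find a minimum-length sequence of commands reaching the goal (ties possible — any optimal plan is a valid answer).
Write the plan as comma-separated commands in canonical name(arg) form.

begin: (2, 5) facing down
step 1 (back(3)): (2, 7) facing down
step 2 (face(W)): (2, 7) facing left
step 3 (back(3)): (5, 7) facing left
step 4 (face(E)): (5, 7) facing right
step 5 (move(1)): (6, 7) facing right
no 4-step plan works, so 5 is optimal.

back(3), face(W), back(3), face(E), move(1)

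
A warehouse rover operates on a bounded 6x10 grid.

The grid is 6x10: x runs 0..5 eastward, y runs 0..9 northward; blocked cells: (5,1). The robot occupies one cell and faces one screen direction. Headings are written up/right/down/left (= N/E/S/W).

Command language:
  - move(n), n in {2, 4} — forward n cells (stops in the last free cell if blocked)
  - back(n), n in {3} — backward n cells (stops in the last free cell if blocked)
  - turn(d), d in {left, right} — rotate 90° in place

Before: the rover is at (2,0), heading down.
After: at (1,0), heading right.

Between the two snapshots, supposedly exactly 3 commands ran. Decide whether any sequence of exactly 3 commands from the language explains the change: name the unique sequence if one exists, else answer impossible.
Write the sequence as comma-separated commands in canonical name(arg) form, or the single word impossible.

turn(left), move(2), back(3)

key: running back(3) before turn(left) would end elsewhere — order is forced
initial: at (2,0), heading down
step 1 (turn(left)): at (2,0), heading right
step 2 (move(2)): at (4,0), heading right
step 3 (back(3)): at (1,0), heading right
no rival 3-sequence matches.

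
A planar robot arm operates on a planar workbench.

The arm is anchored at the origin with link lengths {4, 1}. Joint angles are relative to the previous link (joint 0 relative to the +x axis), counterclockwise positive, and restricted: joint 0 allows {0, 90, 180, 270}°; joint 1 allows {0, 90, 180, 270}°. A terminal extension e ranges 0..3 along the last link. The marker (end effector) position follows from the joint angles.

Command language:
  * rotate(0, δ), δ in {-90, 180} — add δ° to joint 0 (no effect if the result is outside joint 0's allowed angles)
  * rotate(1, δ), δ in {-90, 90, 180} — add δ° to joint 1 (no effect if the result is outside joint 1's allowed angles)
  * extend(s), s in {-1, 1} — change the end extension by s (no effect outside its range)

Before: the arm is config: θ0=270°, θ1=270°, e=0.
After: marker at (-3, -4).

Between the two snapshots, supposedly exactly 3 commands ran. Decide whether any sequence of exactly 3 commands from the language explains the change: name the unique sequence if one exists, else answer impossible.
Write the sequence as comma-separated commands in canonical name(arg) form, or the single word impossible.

extend(-1), extend(1), extend(1)

key: running extend(1) before extend(-1) would end elsewhere — order is forced
initial: config: θ0=270°, θ1=270°, e=0
t=1 extend(-1) ⇒ config: θ0=270°, θ1=270°, e=0
t=2 extend(1) ⇒ config: θ0=270°, θ1=270°, e=1
t=3 extend(1) ⇒ config: θ0=270°, θ1=270°, e=2
no rival 3-sequence matches.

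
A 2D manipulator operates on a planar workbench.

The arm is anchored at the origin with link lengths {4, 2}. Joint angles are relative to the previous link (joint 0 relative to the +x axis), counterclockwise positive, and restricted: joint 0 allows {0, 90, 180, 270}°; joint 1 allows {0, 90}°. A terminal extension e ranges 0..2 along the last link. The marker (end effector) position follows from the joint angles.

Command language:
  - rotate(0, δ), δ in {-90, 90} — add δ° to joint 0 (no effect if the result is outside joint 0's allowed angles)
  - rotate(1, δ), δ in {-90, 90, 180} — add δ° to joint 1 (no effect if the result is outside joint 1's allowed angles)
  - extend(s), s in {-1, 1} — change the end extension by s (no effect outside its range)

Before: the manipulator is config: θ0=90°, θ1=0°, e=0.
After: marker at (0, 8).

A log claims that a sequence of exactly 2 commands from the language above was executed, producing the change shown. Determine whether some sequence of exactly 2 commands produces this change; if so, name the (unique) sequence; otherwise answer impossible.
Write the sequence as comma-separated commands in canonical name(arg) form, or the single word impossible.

extend(1), extend(1)

t0: config: θ0=90°, θ1=0°, e=0
t=1 extend(1) ⇒ config: θ0=90°, θ1=0°, e=1
t=2 extend(1) ⇒ config: θ0=90°, θ1=0°, e=2
no rival 2-sequence matches.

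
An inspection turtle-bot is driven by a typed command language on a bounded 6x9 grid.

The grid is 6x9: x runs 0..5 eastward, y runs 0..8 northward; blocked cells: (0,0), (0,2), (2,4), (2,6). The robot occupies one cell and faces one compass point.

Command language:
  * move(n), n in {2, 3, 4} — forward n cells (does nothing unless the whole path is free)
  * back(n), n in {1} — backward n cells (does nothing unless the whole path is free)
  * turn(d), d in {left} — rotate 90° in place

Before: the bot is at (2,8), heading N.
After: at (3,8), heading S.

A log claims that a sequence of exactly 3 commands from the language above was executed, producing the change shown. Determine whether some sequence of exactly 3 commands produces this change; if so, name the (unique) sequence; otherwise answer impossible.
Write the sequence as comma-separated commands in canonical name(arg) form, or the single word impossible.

key: cell and facing (now S) both changed — the 3 commands mix motion and turning
initial: at (2,8), heading N
step 1 (turn(left)): at (2,8), heading W
step 2 (back(1)): at (3,8), heading W
step 3 (turn(left)): at (3,8), heading S
uniquely the one of 125 3-step routes that fits.

turn(left), back(1), turn(left)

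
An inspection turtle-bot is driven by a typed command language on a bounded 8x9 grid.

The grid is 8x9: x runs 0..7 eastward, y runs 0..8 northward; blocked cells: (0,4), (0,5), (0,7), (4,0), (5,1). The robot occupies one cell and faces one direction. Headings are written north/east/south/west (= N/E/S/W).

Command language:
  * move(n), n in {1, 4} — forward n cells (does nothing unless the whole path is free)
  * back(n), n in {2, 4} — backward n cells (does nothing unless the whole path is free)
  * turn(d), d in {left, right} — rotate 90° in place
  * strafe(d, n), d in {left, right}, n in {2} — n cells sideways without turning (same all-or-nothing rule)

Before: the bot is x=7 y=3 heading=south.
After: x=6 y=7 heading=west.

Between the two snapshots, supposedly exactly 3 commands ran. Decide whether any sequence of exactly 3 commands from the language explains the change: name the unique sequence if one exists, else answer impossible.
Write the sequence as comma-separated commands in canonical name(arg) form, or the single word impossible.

back(4), turn(right), move(1)

key: cell and facing (now W) both changed — the 3 commands mix motion and turning
begin: x=7 y=3 heading=south
t=1 back(4) ⇒ x=7 y=7 heading=south
t=2 turn(right) ⇒ x=7 y=7 heading=west
t=3 move(1) ⇒ x=6 y=7 heading=west
all 512 alternatives checked — unique.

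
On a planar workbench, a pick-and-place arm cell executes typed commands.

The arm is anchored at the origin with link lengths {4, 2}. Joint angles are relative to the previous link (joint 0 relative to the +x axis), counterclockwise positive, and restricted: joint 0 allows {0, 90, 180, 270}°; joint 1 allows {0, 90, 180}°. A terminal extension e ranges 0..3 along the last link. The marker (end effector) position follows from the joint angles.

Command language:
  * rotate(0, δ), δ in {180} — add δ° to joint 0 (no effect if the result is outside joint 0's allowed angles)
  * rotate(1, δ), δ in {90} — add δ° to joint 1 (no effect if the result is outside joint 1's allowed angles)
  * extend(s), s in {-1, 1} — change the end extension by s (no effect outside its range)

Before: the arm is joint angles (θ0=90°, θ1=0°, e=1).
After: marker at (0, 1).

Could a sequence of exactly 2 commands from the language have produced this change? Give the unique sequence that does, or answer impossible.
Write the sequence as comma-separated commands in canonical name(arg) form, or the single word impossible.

rotate(1, 90), rotate(1, 90)

start: joint angles (θ0=90°, θ1=0°, e=1)
[1] after rotate(1, 90): joint angles (θ0=90°, θ1=90°, e=1)
[2] after rotate(1, 90): joint angles (θ0=90°, θ1=180°, e=1)
uniquely the one of 16 2-step routes that fits.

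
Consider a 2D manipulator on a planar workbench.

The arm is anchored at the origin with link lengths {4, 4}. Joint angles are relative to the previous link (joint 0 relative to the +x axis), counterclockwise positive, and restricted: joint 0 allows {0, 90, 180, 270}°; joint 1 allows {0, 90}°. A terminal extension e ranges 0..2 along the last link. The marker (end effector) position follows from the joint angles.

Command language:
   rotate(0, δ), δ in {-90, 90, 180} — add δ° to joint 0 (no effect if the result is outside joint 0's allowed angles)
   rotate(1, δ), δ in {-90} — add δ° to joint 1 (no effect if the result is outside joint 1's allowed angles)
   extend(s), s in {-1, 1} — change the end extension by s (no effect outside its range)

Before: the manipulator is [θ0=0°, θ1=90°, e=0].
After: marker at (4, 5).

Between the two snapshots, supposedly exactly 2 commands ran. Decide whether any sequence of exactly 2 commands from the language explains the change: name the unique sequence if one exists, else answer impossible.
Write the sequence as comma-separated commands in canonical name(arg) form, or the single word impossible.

extend(-1), extend(1)

key: order matters: swapping extend(-1) and extend(1) lands elsewhere
initial: [θ0=0°, θ1=90°, e=0]
[1] after extend(-1): [θ0=0°, θ1=90°, e=0]
[2] after extend(1): [θ0=0°, θ1=90°, e=1]
uniquely the one of 36 2-step routes that fits.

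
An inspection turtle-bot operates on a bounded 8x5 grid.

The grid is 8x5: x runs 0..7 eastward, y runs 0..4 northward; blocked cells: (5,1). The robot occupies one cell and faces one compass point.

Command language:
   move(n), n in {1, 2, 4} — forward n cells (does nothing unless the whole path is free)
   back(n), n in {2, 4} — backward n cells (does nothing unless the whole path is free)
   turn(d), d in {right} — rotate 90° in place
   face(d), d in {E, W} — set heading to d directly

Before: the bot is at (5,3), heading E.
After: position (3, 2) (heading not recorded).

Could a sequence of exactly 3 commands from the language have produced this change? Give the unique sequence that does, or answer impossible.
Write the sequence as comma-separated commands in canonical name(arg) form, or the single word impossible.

back(2), turn(right), move(1)

key: order matters: swapping back(2) and move(1) lands elsewhere
start: at (5,3), heading E
t=1 back(2) ⇒ at (3,3), heading E
t=2 turn(right) ⇒ at (3,3), heading S
t=3 move(1) ⇒ at (3,2), heading S
no rival 3-sequence matches.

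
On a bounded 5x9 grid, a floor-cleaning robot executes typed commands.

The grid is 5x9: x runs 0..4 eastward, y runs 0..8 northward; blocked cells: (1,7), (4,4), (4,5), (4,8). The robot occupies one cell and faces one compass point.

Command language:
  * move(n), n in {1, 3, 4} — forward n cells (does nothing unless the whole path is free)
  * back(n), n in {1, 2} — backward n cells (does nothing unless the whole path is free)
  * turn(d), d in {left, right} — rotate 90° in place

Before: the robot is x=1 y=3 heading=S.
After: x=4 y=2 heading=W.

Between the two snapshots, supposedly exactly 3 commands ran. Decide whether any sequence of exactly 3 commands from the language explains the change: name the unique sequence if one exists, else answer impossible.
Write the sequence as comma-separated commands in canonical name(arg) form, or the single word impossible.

impossible

every 3-command combo misses the target.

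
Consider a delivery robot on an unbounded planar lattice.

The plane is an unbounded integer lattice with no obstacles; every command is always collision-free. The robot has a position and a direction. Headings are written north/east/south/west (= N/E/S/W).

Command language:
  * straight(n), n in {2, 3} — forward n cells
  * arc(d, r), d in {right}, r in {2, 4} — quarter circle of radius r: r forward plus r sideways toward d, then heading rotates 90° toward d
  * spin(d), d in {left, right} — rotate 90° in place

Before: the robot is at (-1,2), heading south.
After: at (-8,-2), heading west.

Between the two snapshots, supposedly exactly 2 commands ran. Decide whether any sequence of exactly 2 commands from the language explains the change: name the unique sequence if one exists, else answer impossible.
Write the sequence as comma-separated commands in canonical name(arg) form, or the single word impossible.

arc(right, 4), straight(3)

key: cell and facing (now W) both changed — the 2 commands mix motion and turning
start: at (-1,2), heading south
[1] after arc(right, 4): at (-5,-2), heading west
[2] after straight(3): at (-8,-2), heading west
no rival 2-sequence matches.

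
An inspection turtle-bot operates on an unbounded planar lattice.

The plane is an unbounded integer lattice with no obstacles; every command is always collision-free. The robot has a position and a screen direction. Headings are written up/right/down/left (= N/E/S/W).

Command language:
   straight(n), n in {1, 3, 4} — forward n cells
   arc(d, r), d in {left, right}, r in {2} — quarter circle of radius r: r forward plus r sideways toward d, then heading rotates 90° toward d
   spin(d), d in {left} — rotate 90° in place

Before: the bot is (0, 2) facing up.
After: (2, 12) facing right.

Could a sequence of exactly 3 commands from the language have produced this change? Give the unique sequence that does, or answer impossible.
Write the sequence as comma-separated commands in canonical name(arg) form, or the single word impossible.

straight(4), straight(4), arc(right, 2)

key: cell and facing (now E) both changed — the 3 commands mix motion and turning
from: (0, 2) facing up
[1] after straight(4): (0, 6) facing up
[2] after straight(4): (0, 10) facing up
[3] after arc(right, 2): (2, 12) facing right
no rival 3-sequence matches.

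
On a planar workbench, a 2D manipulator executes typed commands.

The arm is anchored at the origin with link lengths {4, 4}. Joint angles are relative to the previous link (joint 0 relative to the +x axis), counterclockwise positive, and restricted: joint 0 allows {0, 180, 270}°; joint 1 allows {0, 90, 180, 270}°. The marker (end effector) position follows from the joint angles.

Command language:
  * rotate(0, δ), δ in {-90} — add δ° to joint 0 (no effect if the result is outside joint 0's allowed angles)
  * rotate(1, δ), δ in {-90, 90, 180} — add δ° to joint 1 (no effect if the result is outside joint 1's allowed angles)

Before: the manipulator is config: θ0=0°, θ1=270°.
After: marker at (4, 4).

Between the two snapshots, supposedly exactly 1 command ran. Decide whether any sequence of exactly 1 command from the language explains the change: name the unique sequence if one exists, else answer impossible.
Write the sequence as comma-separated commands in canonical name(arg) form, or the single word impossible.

rotate(1, 180)

begin: config: θ0=0°, θ1=270°
1. rotate(1, 180) → config: θ0=0°, θ1=90°
no other 1-command option fits: unique.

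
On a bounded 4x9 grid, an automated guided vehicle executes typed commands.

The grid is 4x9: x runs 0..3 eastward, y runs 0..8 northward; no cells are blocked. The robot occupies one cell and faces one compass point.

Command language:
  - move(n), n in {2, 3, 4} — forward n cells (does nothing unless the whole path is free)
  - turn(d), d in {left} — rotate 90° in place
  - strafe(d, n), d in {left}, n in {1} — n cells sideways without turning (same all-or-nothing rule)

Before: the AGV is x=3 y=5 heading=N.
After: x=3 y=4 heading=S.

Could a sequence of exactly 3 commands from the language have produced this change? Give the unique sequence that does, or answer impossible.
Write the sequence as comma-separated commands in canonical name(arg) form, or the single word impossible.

key: cell and facing (now S) both changed — the 3 commands mix motion and turning
t0: x=3 y=5 heading=N
t=1 turn(left) ⇒ x=3 y=5 heading=W
t=2 strafe(left, 1) ⇒ x=3 y=4 heading=W
t=3 turn(left) ⇒ x=3 y=4 heading=S
all 125 alternatives checked — unique.

turn(left), strafe(left, 1), turn(left)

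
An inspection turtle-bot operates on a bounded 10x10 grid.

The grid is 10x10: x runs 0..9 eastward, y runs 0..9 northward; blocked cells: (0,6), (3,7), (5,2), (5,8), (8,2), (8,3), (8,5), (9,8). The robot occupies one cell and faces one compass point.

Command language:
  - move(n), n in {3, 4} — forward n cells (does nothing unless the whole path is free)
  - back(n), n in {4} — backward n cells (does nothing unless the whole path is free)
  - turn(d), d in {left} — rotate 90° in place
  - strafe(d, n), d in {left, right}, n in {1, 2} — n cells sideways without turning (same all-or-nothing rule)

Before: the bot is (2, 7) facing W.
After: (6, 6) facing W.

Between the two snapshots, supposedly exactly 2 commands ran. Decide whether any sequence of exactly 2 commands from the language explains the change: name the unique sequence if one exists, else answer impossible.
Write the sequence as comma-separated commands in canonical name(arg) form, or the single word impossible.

strafe(left, 1), back(4)

key: order matters: swapping strafe(left, 1) and back(4) lands elsewhere
initial: (2, 7) facing W
1. strafe(left, 1) → (2, 6) facing W
2. back(4) → (6, 6) facing W
no rival 2-sequence matches.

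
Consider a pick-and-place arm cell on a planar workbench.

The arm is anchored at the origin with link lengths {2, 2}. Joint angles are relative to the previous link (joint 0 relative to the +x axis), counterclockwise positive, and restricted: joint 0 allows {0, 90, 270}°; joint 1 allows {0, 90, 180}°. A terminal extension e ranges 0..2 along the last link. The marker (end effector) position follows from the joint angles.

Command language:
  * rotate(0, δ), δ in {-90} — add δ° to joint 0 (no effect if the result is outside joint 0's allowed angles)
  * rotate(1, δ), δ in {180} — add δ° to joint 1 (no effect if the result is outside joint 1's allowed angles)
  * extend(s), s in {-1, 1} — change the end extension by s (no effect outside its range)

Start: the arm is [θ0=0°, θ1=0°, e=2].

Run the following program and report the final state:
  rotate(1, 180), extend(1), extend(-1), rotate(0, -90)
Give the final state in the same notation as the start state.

begin: [θ0=0°, θ1=0°, e=2]
step 1 (rotate(1, 180)): [θ0=0°, θ1=180°, e=2]
step 2 (extend(1)): [θ0=0°, θ1=180°, e=2]
step 3 (extend(-1)): [θ0=0°, θ1=180°, e=1]
step 4 (rotate(0, -90)): [θ0=270°, θ1=180°, e=1]

[θ0=270°, θ1=180°, e=1]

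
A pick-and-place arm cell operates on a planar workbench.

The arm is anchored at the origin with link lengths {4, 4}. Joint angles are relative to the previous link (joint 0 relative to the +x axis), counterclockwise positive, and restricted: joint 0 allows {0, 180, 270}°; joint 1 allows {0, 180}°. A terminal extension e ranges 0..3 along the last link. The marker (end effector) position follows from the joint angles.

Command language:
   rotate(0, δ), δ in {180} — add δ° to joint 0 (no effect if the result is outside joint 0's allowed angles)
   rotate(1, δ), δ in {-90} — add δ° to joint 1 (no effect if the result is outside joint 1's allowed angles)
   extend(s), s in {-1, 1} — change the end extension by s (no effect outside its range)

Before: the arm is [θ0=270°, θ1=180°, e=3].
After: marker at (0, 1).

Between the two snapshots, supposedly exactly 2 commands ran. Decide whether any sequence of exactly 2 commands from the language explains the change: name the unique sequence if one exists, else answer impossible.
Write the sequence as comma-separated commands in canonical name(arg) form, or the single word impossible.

extend(-1), extend(-1)

begin: [θ0=270°, θ1=180°, e=3]
step 1 (extend(-1)): [θ0=270°, θ1=180°, e=2]
step 2 (extend(-1)): [θ0=270°, θ1=180°, e=1]
all 16 alternatives checked — unique.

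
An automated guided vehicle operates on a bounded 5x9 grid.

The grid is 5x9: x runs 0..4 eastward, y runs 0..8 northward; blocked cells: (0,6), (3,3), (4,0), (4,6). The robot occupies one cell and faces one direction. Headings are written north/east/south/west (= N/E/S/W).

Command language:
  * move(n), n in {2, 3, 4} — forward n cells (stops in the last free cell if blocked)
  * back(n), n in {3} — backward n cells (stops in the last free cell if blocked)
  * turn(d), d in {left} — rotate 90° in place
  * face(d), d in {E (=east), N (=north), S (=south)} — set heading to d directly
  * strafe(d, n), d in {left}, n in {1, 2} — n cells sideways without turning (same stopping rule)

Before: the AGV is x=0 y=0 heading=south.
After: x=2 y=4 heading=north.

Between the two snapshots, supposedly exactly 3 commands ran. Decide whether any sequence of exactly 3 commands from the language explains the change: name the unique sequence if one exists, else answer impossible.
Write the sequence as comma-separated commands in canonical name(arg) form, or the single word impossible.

strafe(left, 2), face(N), move(4)

key: position moved to (2,4) AND the heading swung to N — translation plus rotation needed
start: x=0 y=0 heading=south
step 1 (strafe(left, 2)): x=2 y=0 heading=south
step 2 (face(N)): x=2 y=0 heading=north
step 3 (move(4)): x=2 y=4 heading=north
all 1000 alternatives checked — unique.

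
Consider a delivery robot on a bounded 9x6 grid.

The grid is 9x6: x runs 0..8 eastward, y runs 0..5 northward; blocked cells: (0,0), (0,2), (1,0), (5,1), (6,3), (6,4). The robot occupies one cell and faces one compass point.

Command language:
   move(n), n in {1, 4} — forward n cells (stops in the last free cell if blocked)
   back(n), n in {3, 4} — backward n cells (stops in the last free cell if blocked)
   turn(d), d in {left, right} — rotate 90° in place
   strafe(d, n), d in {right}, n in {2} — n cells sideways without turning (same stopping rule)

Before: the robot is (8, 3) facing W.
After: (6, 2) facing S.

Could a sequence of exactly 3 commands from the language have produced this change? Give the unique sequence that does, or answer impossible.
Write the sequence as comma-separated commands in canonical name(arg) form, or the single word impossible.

turn(left), move(1), strafe(right, 2)

key: cell and facing (now S) both changed — the 3 commands mix motion and turning
t0: (8, 3) facing W
1. turn(left) → (8, 3) facing S
2. move(1) → (8, 2) facing S
3. strafe(right, 2) → (6, 2) facing S
all 343 alternatives checked — unique.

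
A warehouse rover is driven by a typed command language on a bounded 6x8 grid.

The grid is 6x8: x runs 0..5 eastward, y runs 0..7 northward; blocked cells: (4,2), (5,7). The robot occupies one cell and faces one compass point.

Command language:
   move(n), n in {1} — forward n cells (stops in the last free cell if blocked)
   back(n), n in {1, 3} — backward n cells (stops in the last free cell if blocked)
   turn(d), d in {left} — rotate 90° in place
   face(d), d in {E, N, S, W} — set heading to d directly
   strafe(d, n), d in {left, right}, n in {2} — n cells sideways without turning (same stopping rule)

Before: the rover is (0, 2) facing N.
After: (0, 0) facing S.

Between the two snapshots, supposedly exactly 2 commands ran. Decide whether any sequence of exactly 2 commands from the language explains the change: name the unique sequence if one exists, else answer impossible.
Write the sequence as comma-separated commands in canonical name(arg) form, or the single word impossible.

back(3), face(S)

key: cell and facing (now S) both changed — the 2 commands mix motion and turning
from: (0, 2) facing N
step 1 (back(3)): (0, 0) facing N
step 2 (face(S)): (0, 0) facing S
no other 2-command option fits: unique.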